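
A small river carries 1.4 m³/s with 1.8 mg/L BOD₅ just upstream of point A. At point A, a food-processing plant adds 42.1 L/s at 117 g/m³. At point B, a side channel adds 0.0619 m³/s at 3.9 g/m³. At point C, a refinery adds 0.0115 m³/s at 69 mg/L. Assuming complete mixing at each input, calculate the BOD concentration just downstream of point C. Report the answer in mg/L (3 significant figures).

42.1 L/s = 0.0421 m³/s.
After input A: C = (1.4·1.8 + 0.0421·117) / 1.442 = 5.163 mg/L.
After input B: C = (1.442·5.163 + 0.0619·3.9) / 1.504 = 5.111 mg/L.
After input C: C = (1.504·5.111 + 0.0115·69) / 1.516 = 5.596 mg/L.

5.60 mg/L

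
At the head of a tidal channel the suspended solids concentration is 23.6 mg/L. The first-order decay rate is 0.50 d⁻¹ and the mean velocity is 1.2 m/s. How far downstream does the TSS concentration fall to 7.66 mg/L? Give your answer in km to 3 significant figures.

From C = C₀·e^(−kt), t = ln(C₀/C)/k = ln(23.6/7.66)/0.50 = 1.125/0.50 = 2.25 d.
Distance = v·t = 1.2 m/s × 1.944e+05 s = 2.333e+05 m = 233.3 km.

233 km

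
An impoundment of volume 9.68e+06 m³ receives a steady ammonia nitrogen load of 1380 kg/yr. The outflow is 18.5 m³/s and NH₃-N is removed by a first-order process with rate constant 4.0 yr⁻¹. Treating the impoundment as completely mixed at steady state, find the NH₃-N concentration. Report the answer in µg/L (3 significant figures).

2.22 µg/L

Outflow Q = 18.5 m³/s × 3.156e+07 s/yr = 5.838e+08 m³/yr.
Steady-state CSTR mass balance: W = Q·C + k·V·C, so C = W/(Q + kV).
Q + kV = 5.838e+08 + 4.0·9.68e+06 = 6.225e+08 m³/yr.
C = 1380/6.225e+08 = 2.217e-06 kg/m³ = 0.002217 mg/L = 2.217 µg/L.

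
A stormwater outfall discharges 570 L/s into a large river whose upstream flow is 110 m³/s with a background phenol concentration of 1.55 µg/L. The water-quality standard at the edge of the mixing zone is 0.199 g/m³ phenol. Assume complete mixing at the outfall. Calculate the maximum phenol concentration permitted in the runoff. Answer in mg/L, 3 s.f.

38.3 mg/L

570 L/s = 0.57 m³/s.
1.55 µg/L = 0.00155 mg/L.
Mass balance: 0.199·110.6 = 0.57·Cₑ + 110·0.00155.
Cₑ = (22 − 0.1705) / 0.57 = 38.3 mg/L.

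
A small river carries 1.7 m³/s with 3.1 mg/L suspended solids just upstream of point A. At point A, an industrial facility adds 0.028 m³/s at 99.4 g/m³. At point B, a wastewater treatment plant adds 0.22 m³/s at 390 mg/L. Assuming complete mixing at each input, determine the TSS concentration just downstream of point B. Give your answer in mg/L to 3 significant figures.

After input A: C = (1.7·3.1 + 0.028·99.4) / 1.728 = 4.66 mg/L.
After input B: C = (1.728·4.66 + 0.22·390) / 1.948 = 48.18 mg/L.

48.2 mg/L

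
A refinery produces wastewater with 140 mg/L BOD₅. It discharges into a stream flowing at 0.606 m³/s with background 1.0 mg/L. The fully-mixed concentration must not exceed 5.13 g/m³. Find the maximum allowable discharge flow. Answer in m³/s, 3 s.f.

Mass balance at complete mixing: C_std·(Q_w + Q_r) = Q_w·C_e + Q_r·C_b.
Rearranging, Q_w = Q_r·(C_std − C_b)/(C_e − C_std) = 0.606·(5.13 − 1) / (140 − 5.13) = 0.01856 m³/s.

0.0186 m³/s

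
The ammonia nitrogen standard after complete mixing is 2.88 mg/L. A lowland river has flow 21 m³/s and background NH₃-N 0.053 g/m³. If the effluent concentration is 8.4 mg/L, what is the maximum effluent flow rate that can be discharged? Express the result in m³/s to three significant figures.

10.8 m³/s

Mass balance at complete mixing: C_std·(Q_w + Q_r) = Q_w·C_e + Q_r·C_b.
Rearranging, Q_w = Q_r·(C_std − C_b)/(C_e − C_std) = 21·(2.88 − 0.053) / (8.4 − 2.88) = 10.75 m³/s.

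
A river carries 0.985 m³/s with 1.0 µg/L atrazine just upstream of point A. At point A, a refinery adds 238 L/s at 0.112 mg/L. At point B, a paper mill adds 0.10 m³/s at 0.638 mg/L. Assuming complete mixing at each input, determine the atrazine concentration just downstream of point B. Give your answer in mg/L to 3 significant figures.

0.0691 mg/L

1.0 µg/L = 0.001 mg/L.
238 L/s = 0.238 m³/s.
After input A: C = (0.985·0.001 + 0.238·0.112) / 1.223 = 0.0226 mg/L.
After input B: C = (1.223·0.0226 + 0.1·0.638) / 1.323 = 0.06912 mg/L.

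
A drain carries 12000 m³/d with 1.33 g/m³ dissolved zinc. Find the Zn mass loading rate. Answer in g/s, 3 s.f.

0.185 g/s

12000 m³/d = 0.1389 m³/s.
Mass flux = Q·C = 0.1389 m³/s × 1.33 g/m³ = 0.1847 g/s.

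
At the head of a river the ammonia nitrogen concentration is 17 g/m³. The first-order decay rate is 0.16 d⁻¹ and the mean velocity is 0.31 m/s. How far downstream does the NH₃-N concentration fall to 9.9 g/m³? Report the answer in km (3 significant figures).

From C = C₀·e^(−kt), t = ln(C₀/C)/k = ln(17/9.9)/0.16 = 0.5407/0.16 = 3.379 d.
Distance = v·t = 0.31 m/s × 2.92e+05 s = 9.051e+04 m = 90.51 km.

90.5 km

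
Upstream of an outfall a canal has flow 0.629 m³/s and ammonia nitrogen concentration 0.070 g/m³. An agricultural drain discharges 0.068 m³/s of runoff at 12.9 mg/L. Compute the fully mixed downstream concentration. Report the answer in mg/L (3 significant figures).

1.32 mg/L

Conservation of mass across the mixing zone: C = (0.068·12.9 + 0.629·0.07) / (0.068 + 0.629) = 0.9212/0.697 = 1.322 mg/L.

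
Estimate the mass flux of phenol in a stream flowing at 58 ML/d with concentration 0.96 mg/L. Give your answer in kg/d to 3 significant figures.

58 ML/d = 0.6713 m³/s.
Mass flux = Q·C = 0.6713 m³/s × 0.96 g/m³ = 0.6444 g/s.
= 0.6444 g/s × 86.4 = 55.68 kg/d.

55.7 kg/d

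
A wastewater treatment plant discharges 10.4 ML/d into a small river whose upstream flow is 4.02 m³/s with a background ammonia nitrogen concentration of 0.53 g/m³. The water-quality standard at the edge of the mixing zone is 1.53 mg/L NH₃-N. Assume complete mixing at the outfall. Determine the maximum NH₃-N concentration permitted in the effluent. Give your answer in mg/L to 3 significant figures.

34.9 mg/L

10.4 ML/d = 0.1204 m³/s.
Mass balance: 1.53·4.14 = 0.1204·Cₑ + 4.02·0.53.
Cₑ = (6.335 − 2.131) / 0.1204 = 34.93 mg/L.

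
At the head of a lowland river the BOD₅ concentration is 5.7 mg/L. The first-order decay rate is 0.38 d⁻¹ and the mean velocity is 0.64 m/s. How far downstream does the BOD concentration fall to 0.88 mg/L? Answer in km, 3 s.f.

272 km

From C = C₀·e^(−kt), t = ln(C₀/C)/k = ln(5.7/0.88)/0.38 = 1.868/0.38 = 4.917 d.
Distance = v·t = 0.64 m/s × 4.248e+05 s = 2.719e+05 m = 271.9 km.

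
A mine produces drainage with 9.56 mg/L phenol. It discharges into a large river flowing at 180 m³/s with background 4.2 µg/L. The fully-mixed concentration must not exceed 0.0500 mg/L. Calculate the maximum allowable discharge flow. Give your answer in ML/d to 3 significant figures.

74.9 ML/d

4.2 µg/L = 0.0042 mg/L.
Mass balance at complete mixing: C_std·(Q_w + Q_r) = Q_w·C_e + Q_r·C_b.
Rearranging, Q_w = Q_r·(C_std − C_b)/(C_e − C_std) = 180·(0.05 − 0.0042) / (9.56 − 0.05) = 0.8669 m³/s.
= 74.9 ML/d.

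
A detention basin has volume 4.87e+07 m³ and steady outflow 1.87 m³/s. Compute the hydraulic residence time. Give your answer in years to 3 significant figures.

Q = 1.87 m³/s × 3.156e+07 s/yr = 5.901e+07 m³/yr.
Hydraulic residence time τ = V/Q = 4.87e+07/5.901e+07 = 0.8252 yr.

0.825 yr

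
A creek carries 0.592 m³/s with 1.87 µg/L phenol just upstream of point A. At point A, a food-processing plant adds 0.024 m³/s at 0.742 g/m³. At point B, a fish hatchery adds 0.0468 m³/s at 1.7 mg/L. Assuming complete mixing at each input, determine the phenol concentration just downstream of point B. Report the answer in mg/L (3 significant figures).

1.87 µg/L = 0.00187 mg/L.
After input A: C = (0.592·0.00187 + 0.024·0.742) / 0.616 = 0.03071 mg/L.
After input B: C = (0.616·0.03071 + 0.0468·1.7) / 0.6628 = 0.1486 mg/L.

0.149 mg/L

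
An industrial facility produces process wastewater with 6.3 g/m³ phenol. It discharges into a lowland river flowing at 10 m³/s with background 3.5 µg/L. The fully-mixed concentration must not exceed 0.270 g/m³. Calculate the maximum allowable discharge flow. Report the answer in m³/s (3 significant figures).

0.442 m³/s

3.5 µg/L = 0.0035 mg/L.
Mass balance at complete mixing: C_std·(Q_w + Q_r) = Q_w·C_e + Q_r·C_b.
Rearranging, Q_w = Q_r·(C_std − C_b)/(C_e − C_std) = 10·(0.27 − 0.0035) / (6.3 − 0.27) = 0.442 m³/s.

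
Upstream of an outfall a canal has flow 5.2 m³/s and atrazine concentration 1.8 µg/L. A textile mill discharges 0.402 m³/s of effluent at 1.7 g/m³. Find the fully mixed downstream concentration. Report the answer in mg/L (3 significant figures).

1.8 µg/L = 0.0018 mg/L.
Conservation of mass across the mixing zone: C = (0.402·1.7 + 5.2·0.0018) / (0.402 + 5.2) = 0.6928/5.602 = 0.1237 mg/L.

0.124 mg/L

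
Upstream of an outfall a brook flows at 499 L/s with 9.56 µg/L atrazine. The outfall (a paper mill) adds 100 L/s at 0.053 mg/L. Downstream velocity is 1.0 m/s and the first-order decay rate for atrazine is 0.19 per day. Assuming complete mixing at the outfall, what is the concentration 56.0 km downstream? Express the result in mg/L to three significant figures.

0.0149 mg/L

100 L/s = 0.1 m³/s.
499 L/s = 0.499 m³/s.
9.56 µg/L = 0.00956 mg/L.
After complete mixing, C₀ = (0.1·0.053 + 0.499·0.00956) / 0.599 = 0.01681 mg/L.
Travel time t = 5.6e+04 m / 1.0 m/s = 5.6e+04 s = 0.6481 d.
C = 0.01681·exp(−0.19·0.6481) = 0.01681·0.8841 = 0.01486 mg/L.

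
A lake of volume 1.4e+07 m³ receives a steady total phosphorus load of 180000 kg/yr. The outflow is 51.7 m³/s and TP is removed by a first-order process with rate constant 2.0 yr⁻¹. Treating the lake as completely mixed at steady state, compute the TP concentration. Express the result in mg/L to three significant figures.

0.108 mg/L

Outflow Q = 51.7 m³/s × 3.156e+07 s/yr = 1.632e+09 m³/yr.
Steady-state CSTR mass balance: W = Q·C + k·V·C, so C = W/(Q + kV).
Q + kV = 1.632e+09 + 2.0·1.4e+07 = 1.66e+09 m³/yr.
C = 180000/1.66e+09 = 0.0001085 kg/m³ = 0.1085 mg/L.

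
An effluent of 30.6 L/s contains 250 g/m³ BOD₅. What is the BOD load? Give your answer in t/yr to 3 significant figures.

241 t/yr

30.6 L/s = 0.0306 m³/s.
Mass flux = Q·C = 0.0306 m³/s × 250 g/m³ = 7.65 g/s.
= 7.65 g/s × 31.56 = 241.4 t/yr.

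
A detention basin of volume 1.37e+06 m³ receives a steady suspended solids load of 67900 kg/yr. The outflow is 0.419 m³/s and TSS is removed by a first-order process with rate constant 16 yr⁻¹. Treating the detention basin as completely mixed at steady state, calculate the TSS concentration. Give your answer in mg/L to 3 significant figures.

1.93 mg/L

Outflow Q = 0.419 m³/s × 3.156e+07 s/yr = 1.322e+07 m³/yr.
Steady-state CSTR mass balance: W = Q·C + k·V·C, so C = W/(Q + kV).
Q + kV = 1.322e+07 + 16·1.37e+06 = 3.514e+07 m³/yr.
C = 67900/3.514e+07 = 0.001932 kg/m³ = 1.932 mg/L.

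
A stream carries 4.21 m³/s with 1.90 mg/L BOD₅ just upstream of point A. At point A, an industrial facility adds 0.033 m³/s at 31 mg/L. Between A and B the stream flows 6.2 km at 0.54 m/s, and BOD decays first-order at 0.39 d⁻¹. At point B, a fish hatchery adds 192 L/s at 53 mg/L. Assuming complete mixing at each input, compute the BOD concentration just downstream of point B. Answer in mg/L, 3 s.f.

After input A: C = (4.21·1.9 + 0.033·31) / 4.243 = 2.126 mg/L.
Over the 6.2 km reach to input B (t = 1.148e+04 s = 0.1329 d), decay gives C = 2.126·exp(−0.39·0.1329) = 2.019 mg/L.
192 L/s = 0.192 m³/s.
After input B: C = (4.243·2.019 + 0.192·53) / 4.435 = 4.226 mg/L.

4.23 mg/L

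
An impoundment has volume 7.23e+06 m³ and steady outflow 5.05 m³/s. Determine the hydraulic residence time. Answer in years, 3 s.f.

0.0454 yr

Q = 5.05 m³/s × 3.156e+07 s/yr = 1.594e+08 m³/yr.
Hydraulic residence time τ = V/Q = 7.23e+06/1.594e+08 = 0.04537 yr.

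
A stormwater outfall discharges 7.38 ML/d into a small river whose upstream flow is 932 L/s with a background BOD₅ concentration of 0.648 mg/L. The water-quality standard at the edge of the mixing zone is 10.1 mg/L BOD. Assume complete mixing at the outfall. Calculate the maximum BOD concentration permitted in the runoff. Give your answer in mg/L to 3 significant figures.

113 mg/L

7.38 ML/d = 0.08542 m³/s.
932 L/s = 0.932 m³/s.
Mass balance: 10.1·1.017 = 0.08542·Cₑ + 0.932·0.648.
Cₑ = (10.28 − 0.6039) / 0.08542 = 113.2 mg/L.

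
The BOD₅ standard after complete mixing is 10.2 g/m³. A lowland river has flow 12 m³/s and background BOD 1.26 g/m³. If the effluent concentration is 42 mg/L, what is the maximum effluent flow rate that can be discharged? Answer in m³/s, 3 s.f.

3.37 m³/s

Mass balance at complete mixing: C_std·(Q_w + Q_r) = Q_w·C_e + Q_r·C_b.
Rearranging, Q_w = Q_r·(C_std − C_b)/(C_e − C_std) = 12·(10.2 − 1.26) / (42 − 10.2) = 3.374 m³/s.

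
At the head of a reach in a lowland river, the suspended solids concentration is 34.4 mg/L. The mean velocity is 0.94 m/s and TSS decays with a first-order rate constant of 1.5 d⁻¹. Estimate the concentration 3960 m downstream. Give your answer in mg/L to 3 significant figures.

32.0 mg/L

Travel time t = 3960 m / 0.94 m/s = 3960/0.94 = 4213 s = 0.04876 d.
First-order decay: C = 34.4·exp(−1.5·0.04876) = 34.4·0.9295 = 31.97 mg/L.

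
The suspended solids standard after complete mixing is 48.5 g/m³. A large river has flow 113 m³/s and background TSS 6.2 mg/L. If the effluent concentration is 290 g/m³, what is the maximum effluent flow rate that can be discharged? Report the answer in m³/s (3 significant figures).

Mass balance at complete mixing: C_std·(Q_w + Q_r) = Q_w·C_e + Q_r·C_b.
Rearranging, Q_w = Q_r·(C_std − C_b)/(C_e − C_std) = 113·(48.5 − 6.2) / (290 − 48.5) = 19.79 m³/s.

19.8 m³/s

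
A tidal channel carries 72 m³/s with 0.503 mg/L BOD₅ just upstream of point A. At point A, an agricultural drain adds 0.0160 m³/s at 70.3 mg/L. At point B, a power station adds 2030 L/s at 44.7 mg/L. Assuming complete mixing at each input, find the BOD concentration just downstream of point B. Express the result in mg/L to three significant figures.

1.73 mg/L

After input A: C = (72·0.503 + 0.016·70.3) / 72.02 = 0.5185 mg/L.
2030 L/s = 2.03 m³/s.
After input B: C = (72.02·0.5185 + 2.03·44.7) / 74.05 = 1.73 mg/L.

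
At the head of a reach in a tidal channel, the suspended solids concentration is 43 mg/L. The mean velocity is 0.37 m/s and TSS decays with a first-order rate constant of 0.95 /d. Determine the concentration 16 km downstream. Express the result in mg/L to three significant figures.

26.7 mg/L

Travel time t = 16 km / 0.37 m/s = 1.6e+04/0.37 = 4.324e+04 s = 0.5005 d.
First-order decay: C = 43·exp(−0.95·0.5005) = 43·0.6216 = 26.73 mg/L.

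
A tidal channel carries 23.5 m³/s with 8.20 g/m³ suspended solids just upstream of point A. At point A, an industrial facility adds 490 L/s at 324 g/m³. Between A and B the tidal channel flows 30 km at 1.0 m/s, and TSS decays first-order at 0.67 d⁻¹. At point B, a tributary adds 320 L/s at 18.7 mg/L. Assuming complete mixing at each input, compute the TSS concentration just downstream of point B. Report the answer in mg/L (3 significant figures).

490 L/s = 0.49 m³/s.
After input A: C = (23.5·8.2 + 0.49·324) / 23.99 = 14.65 mg/L.
Over the 30 km reach to input B (t = 3e+04 s = 0.3472 d), decay gives C = 14.65·exp(−0.67·0.3472) = 11.61 mg/L.
320 L/s = 0.32 m³/s.
After input B: C = (23.99·11.61 + 0.32·18.7) / 24.31 = 11.7 mg/L.

11.7 mg/L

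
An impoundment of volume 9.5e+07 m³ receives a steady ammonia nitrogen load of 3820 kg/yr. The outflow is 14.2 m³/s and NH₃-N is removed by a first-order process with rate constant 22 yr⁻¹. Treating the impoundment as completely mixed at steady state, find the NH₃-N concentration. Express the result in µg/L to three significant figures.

1.51 µg/L

Outflow Q = 14.2 m³/s × 3.156e+07 s/yr = 4.481e+08 m³/yr.
Steady-state CSTR mass balance: W = Q·C + k·V·C, so C = W/(Q + kV).
Q + kV = 4.481e+08 + 22·9.5e+07 = 2.538e+09 m³/yr.
C = 3820/2.538e+09 = 1.505e-06 kg/m³ = 0.001505 mg/L = 1.505 µg/L.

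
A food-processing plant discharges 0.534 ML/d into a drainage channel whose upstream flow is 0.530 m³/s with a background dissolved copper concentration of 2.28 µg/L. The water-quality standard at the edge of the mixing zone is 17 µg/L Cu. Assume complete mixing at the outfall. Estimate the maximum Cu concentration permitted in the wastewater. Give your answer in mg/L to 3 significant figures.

1.28 mg/L

0.534 ML/d = 0.006181 m³/s.
2.28 µg/L = 0.00228 mg/L.
17 µg/L = 0.017 mg/L.
Mass balance: 0.017·0.5362 = 0.006181·Cₑ + 0.53·0.00228.
Cₑ = (0.009115 − 0.001208) / 0.006181 = 1.279 mg/L.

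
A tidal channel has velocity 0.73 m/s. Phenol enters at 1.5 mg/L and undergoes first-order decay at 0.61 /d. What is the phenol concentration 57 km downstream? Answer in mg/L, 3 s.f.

0.864 mg/L

Travel time t = 57 km / 0.73 m/s = 5.7e+04/0.73 = 7.808e+04 s = 0.9037 d.
First-order decay: C = 1.5·exp(−0.61·0.9037) = 1.5·0.5762 = 0.8643 mg/L.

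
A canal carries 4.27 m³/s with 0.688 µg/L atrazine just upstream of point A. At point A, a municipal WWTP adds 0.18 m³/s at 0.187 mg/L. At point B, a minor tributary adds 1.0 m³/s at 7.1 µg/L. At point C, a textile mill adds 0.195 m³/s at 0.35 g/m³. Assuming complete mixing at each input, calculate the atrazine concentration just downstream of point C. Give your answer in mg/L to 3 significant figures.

0.0198 mg/L

0.688 µg/L = 0.000688 mg/L.
After input A: C = (4.27·0.000688 + 0.18·0.187) / 4.45 = 0.008224 mg/L.
7.1 µg/L = 0.0071 mg/L.
After input B: C = (4.45·0.008224 + 1·0.0071) / 5.45 = 0.008018 mg/L.
After input C: C = (5.45·0.008018 + 0.195·0.35) / 5.645 = 0.01983 mg/L.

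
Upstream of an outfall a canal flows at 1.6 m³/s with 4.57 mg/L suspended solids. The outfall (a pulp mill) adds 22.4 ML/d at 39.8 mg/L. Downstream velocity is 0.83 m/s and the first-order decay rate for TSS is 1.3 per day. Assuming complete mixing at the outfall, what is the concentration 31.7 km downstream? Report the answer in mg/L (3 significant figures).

22.4 ML/d = 0.2593 m³/s.
After complete mixing, C₀ = (0.2593·39.8 + 1.6·4.57) / 1.859 = 9.483 mg/L.
Travel time t = 3.17e+04 m / 0.83 m/s = 3.819e+04 s = 0.442 d.
C = 9.483·exp(−1.3·0.442) = 9.483·0.5629 = 5.338 mg/L.

5.34 mg/L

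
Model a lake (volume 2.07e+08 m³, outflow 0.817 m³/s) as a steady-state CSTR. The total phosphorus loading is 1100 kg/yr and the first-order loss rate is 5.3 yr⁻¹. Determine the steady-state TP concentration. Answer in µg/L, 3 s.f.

0.980 µg/L

Outflow Q = 0.817 m³/s × 3.156e+07 s/yr = 2.578e+07 m³/yr.
Steady-state CSTR mass balance: W = Q·C + k·V·C, so C = W/(Q + kV).
Q + kV = 2.578e+07 + 5.3·2.07e+08 = 1.123e+09 m³/yr.
C = 1100/1.123e+09 = 9.796e-07 kg/m³ = 0.0009796 mg/L = 0.9796 µg/L.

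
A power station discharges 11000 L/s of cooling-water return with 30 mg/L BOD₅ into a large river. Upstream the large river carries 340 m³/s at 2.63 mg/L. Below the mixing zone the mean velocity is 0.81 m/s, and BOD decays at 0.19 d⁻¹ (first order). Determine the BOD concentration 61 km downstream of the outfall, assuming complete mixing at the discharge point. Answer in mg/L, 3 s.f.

11000 L/s = 11 m³/s.
After complete mixing, C₀ = (11·30 + 340·2.63) / 351 = 3.488 mg/L.
Travel time t = 6.1e+04 m / 0.81 m/s = 7.531e+04 s = 0.8716 d.
C = 3.488·exp(−0.19·0.8716) = 3.488·0.8474 = 2.955 mg/L.

2.96 mg/L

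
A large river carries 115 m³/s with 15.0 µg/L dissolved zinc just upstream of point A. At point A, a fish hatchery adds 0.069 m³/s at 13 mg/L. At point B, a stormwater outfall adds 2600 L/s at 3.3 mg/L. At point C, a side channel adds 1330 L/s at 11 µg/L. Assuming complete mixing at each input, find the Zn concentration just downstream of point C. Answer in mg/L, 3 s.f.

15.0 µg/L = 0.015 mg/L.
After input A: C = (115·0.015 + 0.069·13) / 115.1 = 0.02279 mg/L.
2600 L/s = 2.6 m³/s.
After input B: C = (115.1·0.02279 + 2.6·3.3) / 117.7 = 0.0952 mg/L.
1330 L/s = 1.33 m³/s.
11 µg/L = 0.011 mg/L.
After input C: C = (117.7·0.0952 + 1.33·0.011) / 119 = 0.09426 mg/L.

0.0943 mg/L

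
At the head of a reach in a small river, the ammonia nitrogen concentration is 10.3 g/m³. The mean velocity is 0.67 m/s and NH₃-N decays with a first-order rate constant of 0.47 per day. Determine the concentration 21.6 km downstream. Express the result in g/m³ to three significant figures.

8.64 g/m³

Travel time t = 21.6 km / 0.67 m/s = 2.16e+04/0.67 = 3.224e+04 s = 0.3731 d.
First-order decay: C = 10.3·exp(−0.47·0.3731) = 10.3·0.8391 = 8.643 g/m³.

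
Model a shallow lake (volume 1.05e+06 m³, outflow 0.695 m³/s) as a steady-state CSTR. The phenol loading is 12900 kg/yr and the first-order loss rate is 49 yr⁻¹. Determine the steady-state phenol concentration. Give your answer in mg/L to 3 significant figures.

0.176 mg/L

Outflow Q = 0.695 m³/s × 3.156e+07 s/yr = 2.193e+07 m³/yr.
Steady-state CSTR mass balance: W = Q·C + k·V·C, so C = W/(Q + kV).
Q + kV = 2.193e+07 + 49·1.05e+06 = 7.338e+07 m³/yr.
C = 12900/7.338e+07 = 0.0001758 kg/m³ = 0.1758 mg/L.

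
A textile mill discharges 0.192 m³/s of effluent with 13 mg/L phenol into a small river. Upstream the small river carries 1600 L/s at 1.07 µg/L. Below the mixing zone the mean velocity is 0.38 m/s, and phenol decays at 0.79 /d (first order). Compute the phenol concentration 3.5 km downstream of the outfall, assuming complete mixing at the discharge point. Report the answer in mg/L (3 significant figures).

1600 L/s = 1.6 m³/s.
1.07 µg/L = 0.00107 mg/L.
After complete mixing, C₀ = (0.192·13 + 1.6·0.00107) / 1.792 = 1.394 mg/L.
Travel time t = 3500 m / 0.38 m/s = 9211 s = 0.1066 d.
C = 1.394·exp(−0.79·0.1066) = 1.394·0.9192 = 1.281 mg/L.

1.28 mg/L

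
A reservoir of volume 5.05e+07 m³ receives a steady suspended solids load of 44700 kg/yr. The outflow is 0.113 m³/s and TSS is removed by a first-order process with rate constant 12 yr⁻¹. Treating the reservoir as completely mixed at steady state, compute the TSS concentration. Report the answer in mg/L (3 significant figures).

Outflow Q = 0.113 m³/s × 3.156e+07 s/yr = 3.566e+06 m³/yr.
Steady-state CSTR mass balance: W = Q·C + k·V·C, so C = W/(Q + kV).
Q + kV = 3.566e+06 + 12·5.05e+07 = 6.096e+08 m³/yr.
C = 44700/6.096e+08 = 7.333e-05 kg/m³ = 0.07333 mg/L.

0.0733 mg/L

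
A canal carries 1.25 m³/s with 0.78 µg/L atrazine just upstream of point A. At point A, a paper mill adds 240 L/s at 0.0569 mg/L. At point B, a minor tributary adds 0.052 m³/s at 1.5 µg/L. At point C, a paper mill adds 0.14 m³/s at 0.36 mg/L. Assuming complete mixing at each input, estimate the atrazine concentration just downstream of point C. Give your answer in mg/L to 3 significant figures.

0.78 µg/L = 0.00078 mg/L.
240 L/s = 0.24 m³/s.
After input A: C = (1.25·0.00078 + 0.24·0.0569) / 1.49 = 0.009819 mg/L.
1.5 µg/L = 0.0015 mg/L.
After input B: C = (1.49·0.009819 + 0.052·0.0015) / 1.542 = 0.009539 mg/L.
After input C: C = (1.542·0.009539 + 0.14·0.36) / 1.682 = 0.03871 mg/L.

0.0387 mg/L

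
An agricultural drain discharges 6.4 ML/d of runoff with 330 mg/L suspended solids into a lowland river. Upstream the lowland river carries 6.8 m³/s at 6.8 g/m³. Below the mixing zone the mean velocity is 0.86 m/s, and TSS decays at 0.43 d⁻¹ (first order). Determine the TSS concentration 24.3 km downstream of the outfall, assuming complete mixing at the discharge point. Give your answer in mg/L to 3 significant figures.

8.93 mg/L

6.4 ML/d = 0.07407 m³/s.
After complete mixing, C₀ = (0.07407·330 + 6.8·6.8) / 6.874 = 10.28 mg/L.
Travel time t = 2.43e+04 m / 0.86 m/s = 2.826e+04 s = 0.327 d.
C = 10.28·exp(−0.43·0.327) = 10.28·0.8688 = 8.934 mg/L.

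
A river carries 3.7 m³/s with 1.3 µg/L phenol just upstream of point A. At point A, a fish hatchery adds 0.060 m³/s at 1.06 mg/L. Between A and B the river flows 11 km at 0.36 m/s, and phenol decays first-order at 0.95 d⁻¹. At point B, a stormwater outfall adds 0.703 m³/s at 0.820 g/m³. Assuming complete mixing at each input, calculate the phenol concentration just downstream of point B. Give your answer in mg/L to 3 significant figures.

1.3 µg/L = 0.0013 mg/L.
After input A: C = (3.7·0.0013 + 0.06·1.06) / 3.76 = 0.01819 mg/L.
Over the 11 km reach to input B (t = 3.056e+04 s = 0.3537 d), decay gives C = 0.01819·exp(−0.95·0.3537) = 0.013 mg/L.
After input B: C = (3.76·0.013 + 0.703·0.82) / 4.463 = 0.1401 mg/L.

0.140 mg/L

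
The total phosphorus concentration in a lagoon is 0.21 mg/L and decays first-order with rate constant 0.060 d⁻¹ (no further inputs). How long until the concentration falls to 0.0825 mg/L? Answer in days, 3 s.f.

15.6 d

t = ln(C₀/C)/k = ln(0.21/0.0825)/0.060 = 0.9343/0.060 = 15.57 d.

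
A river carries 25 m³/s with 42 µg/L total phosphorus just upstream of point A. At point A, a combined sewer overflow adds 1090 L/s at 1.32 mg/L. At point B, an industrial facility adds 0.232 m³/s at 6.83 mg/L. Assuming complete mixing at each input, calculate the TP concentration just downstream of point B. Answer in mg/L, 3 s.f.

42 µg/L = 0.042 mg/L.
1090 L/s = 1.09 m³/s.
After input A: C = (25·0.042 + 1.09·1.32) / 26.09 = 0.09539 mg/L.
After input B: C = (26.09·0.09539 + 0.232·6.83) / 26.32 = 0.1548 mg/L.

0.155 mg/L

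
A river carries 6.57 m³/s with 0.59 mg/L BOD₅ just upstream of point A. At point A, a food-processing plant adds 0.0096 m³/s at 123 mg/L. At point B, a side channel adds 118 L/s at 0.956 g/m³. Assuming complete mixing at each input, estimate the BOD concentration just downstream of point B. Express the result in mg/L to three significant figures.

0.772 mg/L

After input A: C = (6.57·0.59 + 0.0096·123) / 6.58 = 0.7686 mg/L.
118 L/s = 0.118 m³/s.
After input B: C = (6.58·0.7686 + 0.118·0.956) / 6.698 = 0.7719 mg/L.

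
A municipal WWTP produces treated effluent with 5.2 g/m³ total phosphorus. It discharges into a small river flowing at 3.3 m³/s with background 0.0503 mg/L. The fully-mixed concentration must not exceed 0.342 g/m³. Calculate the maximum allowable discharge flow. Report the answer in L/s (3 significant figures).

Mass balance at complete mixing: C_std·(Q_w + Q_r) = Q_w·C_e + Q_r·C_b.
Rearranging, Q_w = Q_r·(C_std − C_b)/(C_e − C_std) = 3.3·(0.342 − 0.0503) / (5.2 − 0.342) = 0.1981 m³/s.
= 198.1 L/s.

198 L/s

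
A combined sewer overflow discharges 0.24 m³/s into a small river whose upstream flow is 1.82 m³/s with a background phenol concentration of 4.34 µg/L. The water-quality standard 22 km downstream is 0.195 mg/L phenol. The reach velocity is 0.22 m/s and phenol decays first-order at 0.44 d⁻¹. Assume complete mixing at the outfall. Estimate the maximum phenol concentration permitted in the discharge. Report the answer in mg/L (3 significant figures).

2.75 mg/L

4.34 µg/L = 0.00434 mg/L.
Travel time to the compliance point: t = 2.2e+04/0.22 = 1e+05 s = 1.157 d; decay factor exp(−0.44·1.157) = 0.6009.
So the concentration just after mixing may be at most 0.195/0.6009 = 0.3245 mg/L.
Mass balance: 0.3245·2.06 = 0.24·Cₑ + 1.82·0.00434.
Cₑ = (0.6685 − 0.007899) / 0.24 = 2.752 mg/L.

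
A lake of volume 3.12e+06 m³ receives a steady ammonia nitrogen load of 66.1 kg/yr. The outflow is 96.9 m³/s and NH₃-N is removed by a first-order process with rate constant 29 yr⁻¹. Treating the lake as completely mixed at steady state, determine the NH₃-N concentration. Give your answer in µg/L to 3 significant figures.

Outflow Q = 96.9 m³/s × 3.156e+07 s/yr = 3.058e+09 m³/yr.
Steady-state CSTR mass balance: W = Q·C + k·V·C, so C = W/(Q + kV).
Q + kV = 3.058e+09 + 29·3.12e+06 = 3.148e+09 m³/yr.
C = 66.1/3.148e+09 = 2.099e-08 kg/m³ = 2.099e-05 mg/L = 0.02099 µg/L.

0.0210 µg/L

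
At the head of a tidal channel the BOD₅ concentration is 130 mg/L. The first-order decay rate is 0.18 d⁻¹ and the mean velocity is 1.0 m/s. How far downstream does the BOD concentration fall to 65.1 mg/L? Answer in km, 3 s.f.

From C = C₀·e^(−kt), t = ln(C₀/C)/k = ln(130/65.1)/0.18 = 0.6916/0.18 = 3.842 d.
Distance = v·t = 1.0 m/s × 3.32e+05 s = 3.32e+05 m = 332 km.

332 km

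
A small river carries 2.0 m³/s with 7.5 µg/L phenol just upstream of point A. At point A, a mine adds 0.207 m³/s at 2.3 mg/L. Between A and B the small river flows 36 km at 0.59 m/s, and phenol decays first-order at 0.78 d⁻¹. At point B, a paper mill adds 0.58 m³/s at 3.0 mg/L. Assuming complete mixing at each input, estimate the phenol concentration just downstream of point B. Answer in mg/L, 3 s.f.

0.726 mg/L

7.5 µg/L = 0.0075 mg/L.
After input A: C = (2·0.0075 + 0.207·2.3) / 2.207 = 0.2225 mg/L.
Over the 36 km reach to input B (t = 6.102e+04 s = 0.7062 d), decay gives C = 0.2225·exp(−0.78·0.7062) = 0.1283 mg/L.
After input B: C = (2.207·0.1283 + 0.58·3) / 2.787 = 0.7259 mg/L.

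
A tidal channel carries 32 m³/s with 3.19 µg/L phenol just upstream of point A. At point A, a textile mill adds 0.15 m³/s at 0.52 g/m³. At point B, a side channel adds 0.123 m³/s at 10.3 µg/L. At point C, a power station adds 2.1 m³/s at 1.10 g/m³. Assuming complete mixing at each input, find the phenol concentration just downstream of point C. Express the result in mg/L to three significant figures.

3.19 µg/L = 0.00319 mg/L.
After input A: C = (32·0.00319 + 0.15·0.52) / 32.15 = 0.005601 mg/L.
10.3 µg/L = 0.0103 mg/L.
After input B: C = (32.15·0.005601 + 0.123·0.0103) / 32.27 = 0.005619 mg/L.
After input C: C = (32.27·0.005619 + 2.1·1.1) / 34.37 = 0.07248 mg/L.

0.0725 mg/L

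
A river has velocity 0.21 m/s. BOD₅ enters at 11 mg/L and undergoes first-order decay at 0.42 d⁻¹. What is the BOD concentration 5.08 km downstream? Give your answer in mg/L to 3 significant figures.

Travel time t = 5.08 km / 0.21 m/s = 5080/0.21 = 2.419e+04 s = 0.28 d.
First-order decay: C = 11·exp(−0.42·0.28) = 11·0.8891 = 9.78 mg/L.

9.78 mg/L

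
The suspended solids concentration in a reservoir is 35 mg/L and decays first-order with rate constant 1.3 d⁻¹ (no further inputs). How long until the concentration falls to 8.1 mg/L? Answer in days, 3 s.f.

t = ln(C₀/C)/k = ln(35/8.1)/1.3 = 1.463/1.3 = 1.126 d.

1.13 d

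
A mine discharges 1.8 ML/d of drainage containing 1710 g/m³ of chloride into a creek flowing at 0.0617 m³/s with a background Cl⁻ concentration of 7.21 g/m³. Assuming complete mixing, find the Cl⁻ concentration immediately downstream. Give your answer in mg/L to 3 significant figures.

1.8 ML/d = 0.02083 m³/s.
By mass balance at complete mixing, C = (0.02083·1710 + 0.0617·7.21) / (0.02083 + 0.0617) = 36.07/0.08253 = 437 mg/L.

437 mg/L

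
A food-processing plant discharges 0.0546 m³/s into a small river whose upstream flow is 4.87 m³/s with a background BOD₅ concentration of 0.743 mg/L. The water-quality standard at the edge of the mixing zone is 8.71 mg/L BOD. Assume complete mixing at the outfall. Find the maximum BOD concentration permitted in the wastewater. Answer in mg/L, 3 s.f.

719 mg/L

Mass balance: 8.71·4.925 = 0.0546·Cₑ + 4.87·0.743.
Cₑ = (42.89 − 3.618) / 0.0546 = 719.3 mg/L.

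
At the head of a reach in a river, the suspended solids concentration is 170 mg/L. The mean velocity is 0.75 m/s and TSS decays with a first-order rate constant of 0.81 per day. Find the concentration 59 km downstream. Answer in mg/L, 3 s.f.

81.3 mg/L

Travel time t = 59 km / 0.75 m/s = 5.9e+04/0.75 = 7.867e+04 s = 0.9105 d.
First-order decay: C = 170·exp(−0.81·0.9105) = 170·0.4783 = 81.31 mg/L.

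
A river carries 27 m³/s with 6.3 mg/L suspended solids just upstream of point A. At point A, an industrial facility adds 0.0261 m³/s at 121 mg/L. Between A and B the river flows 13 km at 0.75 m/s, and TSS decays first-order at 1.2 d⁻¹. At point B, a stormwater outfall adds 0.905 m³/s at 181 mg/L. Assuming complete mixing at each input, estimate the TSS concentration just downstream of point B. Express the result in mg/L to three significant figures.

After input A: C = (27·6.3 + 0.0261·121) / 27.03 = 6.411 mg/L.
Over the 13 km reach to input B (t = 1.733e+04 s = 0.2006 d), decay gives C = 6.411·exp(−1.2·0.2006) = 5.039 mg/L.
After input B: C = (27.03·5.039 + 0.905·181) / 27.93 = 10.74 mg/L.

10.7 mg/L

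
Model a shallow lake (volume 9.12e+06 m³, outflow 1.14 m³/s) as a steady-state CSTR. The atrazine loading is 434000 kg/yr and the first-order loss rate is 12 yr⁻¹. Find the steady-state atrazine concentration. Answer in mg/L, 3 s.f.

2.98 mg/L

Outflow Q = 1.14 m³/s × 3.156e+07 s/yr = 3.598e+07 m³/yr.
Steady-state CSTR mass balance: W = Q·C + k·V·C, so C = W/(Q + kV).
Q + kV = 3.598e+07 + 12·9.12e+06 = 1.454e+08 m³/yr.
C = 434000/1.454e+08 = 0.002985 kg/m³ = 2.985 mg/L.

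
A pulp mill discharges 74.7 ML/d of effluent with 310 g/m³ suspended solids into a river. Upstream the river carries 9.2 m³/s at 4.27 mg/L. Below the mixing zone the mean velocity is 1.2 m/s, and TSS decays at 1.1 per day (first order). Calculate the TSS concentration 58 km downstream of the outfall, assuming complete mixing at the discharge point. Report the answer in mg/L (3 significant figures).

74.7 ML/d = 0.8646 m³/s.
After complete mixing, C₀ = (0.8646·310 + 9.2·4.27) / 10.06 = 30.53 mg/L.
Travel time t = 5.8e+04 m / 1.2 m/s = 4.833e+04 s = 0.5594 d.
C = 30.53·exp(−1.1·0.5594) = 30.53·0.5404 = 16.5 mg/L.

16.5 mg/L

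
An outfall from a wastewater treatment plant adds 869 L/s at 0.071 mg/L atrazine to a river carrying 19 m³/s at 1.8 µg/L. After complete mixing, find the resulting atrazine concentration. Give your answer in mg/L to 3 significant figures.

0.00483 mg/L

869 L/s = 0.869 m³/s.
1.8 µg/L = 0.0018 mg/L.
Conservation of mass across the mixing zone: C = (0.869·0.071 + 19·0.0018) / (0.869 + 19) = 0.0959/19.87 = 0.004827 mg/L.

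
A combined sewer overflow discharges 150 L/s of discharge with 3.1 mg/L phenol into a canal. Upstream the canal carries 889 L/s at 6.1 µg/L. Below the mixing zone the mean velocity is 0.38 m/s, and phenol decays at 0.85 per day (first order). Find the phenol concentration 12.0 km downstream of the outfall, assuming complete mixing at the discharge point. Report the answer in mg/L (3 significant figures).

150 L/s = 0.15 m³/s.
889 L/s = 0.889 m³/s.
6.1 µg/L = 0.0061 mg/L.
After complete mixing, C₀ = (0.15·3.1 + 0.889·0.0061) / 1.039 = 0.4528 mg/L.
Travel time t = 1.2e+04 m / 0.38 m/s = 3.158e+04 s = 0.3655 d.
C = 0.4528·exp(−0.85·0.3655) = 0.4528·0.733 = 0.3319 mg/L.

0.332 mg/L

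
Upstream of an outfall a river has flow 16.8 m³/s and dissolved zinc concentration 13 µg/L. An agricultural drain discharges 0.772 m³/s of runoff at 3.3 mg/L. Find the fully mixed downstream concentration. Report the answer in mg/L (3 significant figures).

0.157 mg/L

13 µg/L = 0.013 mg/L.
Conservation of mass across the mixing zone: C = (0.772·3.3 + 16.8·0.013) / (0.772 + 16.8) = 2.766/17.57 = 0.1574 mg/L.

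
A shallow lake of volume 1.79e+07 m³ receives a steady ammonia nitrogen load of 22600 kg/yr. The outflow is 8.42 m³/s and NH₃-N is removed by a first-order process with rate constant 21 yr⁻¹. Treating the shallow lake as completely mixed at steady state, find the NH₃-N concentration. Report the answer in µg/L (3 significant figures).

35.2 µg/L

Outflow Q = 8.42 m³/s × 3.156e+07 s/yr = 2.657e+08 m³/yr.
Steady-state CSTR mass balance: W = Q·C + k·V·C, so C = W/(Q + kV).
Q + kV = 2.657e+08 + 21·1.79e+07 = 6.416e+08 m³/yr.
C = 22600/6.416e+08 = 3.522e-05 kg/m³ = 0.03522 mg/L = 35.22 µg/L.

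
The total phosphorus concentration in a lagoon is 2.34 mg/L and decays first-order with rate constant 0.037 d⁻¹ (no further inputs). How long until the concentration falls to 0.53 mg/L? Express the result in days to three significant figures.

40.1 d

t = ln(C₀/C)/k = ln(2.34/0.53)/0.037 = 1.485/0.037 = 40.14 d.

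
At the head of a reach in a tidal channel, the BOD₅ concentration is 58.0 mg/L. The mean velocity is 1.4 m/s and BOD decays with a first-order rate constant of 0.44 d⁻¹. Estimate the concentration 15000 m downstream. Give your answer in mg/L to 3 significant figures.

54.9 mg/L

Travel time t = 15000 m / 1.4 m/s = 1.5e+04/1.4 = 1.071e+04 s = 0.124 d.
First-order decay: C = 58.0·exp(−0.44·0.124) = 58.0·0.9469 = 54.92 mg/L.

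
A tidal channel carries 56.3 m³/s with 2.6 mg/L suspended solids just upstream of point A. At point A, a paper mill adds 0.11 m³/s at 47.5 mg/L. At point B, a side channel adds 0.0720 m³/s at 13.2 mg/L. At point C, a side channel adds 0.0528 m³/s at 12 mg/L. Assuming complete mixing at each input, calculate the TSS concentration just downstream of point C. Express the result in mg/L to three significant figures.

2.71 mg/L

After input A: C = (56.3·2.6 + 0.11·47.5) / 56.41 = 2.688 mg/L.
After input B: C = (56.41·2.688 + 0.072·13.2) / 56.48 = 2.701 mg/L.
After input C: C = (56.48·2.701 + 0.0528·12) / 56.53 = 2.71 mg/L.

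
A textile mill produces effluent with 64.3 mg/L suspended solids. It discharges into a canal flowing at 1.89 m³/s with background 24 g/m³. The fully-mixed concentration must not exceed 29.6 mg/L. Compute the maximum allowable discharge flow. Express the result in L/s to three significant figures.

Mass balance at complete mixing: C_std·(Q_w + Q_r) = Q_w·C_e + Q_r·C_b.
Rearranging, Q_w = Q_r·(C_std − C_b)/(C_e − C_std) = 1.89·(29.6 − 24) / (64.3 − 29.6) = 0.305 m³/s.
= 305 L/s.

305 L/s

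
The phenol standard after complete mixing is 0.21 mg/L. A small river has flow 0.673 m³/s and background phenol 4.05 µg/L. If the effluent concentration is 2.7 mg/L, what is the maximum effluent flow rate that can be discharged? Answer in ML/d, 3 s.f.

4.05 µg/L = 0.00405 mg/L.
Mass balance at complete mixing: C_std·(Q_w + Q_r) = Q_w·C_e + Q_r·C_b.
Rearranging, Q_w = Q_r·(C_std − C_b)/(C_e − C_std) = 0.673·(0.21 − 0.00405) / (2.7 − 0.21) = 0.05566 m³/s.
= 4.809 ML/d.

4.81 ML/d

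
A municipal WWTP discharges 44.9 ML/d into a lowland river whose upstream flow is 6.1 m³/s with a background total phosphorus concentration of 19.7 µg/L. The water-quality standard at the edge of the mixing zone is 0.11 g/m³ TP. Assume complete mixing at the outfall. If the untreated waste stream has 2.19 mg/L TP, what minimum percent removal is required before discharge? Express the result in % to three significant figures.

44.9 ML/d = 0.5197 m³/s.
19.7 µg/L = 0.0197 mg/L.
Mass balance: 0.11·6.62 = 0.5197·Cₑ + 6.1·0.0197.
Cₑ = (0.7282 − 0.1202) / 0.5197 = 1.17 mg/L.
Required removal = 1 − 1.17/2.19 = 46.58 %.

46.6 %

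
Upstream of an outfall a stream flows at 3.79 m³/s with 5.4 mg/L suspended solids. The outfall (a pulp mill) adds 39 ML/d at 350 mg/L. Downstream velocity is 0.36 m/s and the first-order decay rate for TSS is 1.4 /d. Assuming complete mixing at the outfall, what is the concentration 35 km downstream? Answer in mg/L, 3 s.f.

39 ML/d = 0.4514 m³/s.
After complete mixing, C₀ = (0.4514·350 + 3.79·5.4) / 4.241 = 42.07 mg/L.
Travel time t = 3.5e+04 m / 0.36 m/s = 9.722e+04 s = 1.125 d.
C = 42.07·exp(−1.4·1.125) = 42.07·0.2069 = 8.706 mg/L.

8.71 mg/L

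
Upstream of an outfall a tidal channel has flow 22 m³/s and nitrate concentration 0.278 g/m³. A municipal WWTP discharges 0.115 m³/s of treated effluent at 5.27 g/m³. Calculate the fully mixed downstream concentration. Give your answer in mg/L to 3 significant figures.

0.304 mg/L

Flow-weighted mixing gives C = (0.115·5.27 + 22·0.278) / (0.115 + 22) = 6.722/22.11 = 0.304 mg/L.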